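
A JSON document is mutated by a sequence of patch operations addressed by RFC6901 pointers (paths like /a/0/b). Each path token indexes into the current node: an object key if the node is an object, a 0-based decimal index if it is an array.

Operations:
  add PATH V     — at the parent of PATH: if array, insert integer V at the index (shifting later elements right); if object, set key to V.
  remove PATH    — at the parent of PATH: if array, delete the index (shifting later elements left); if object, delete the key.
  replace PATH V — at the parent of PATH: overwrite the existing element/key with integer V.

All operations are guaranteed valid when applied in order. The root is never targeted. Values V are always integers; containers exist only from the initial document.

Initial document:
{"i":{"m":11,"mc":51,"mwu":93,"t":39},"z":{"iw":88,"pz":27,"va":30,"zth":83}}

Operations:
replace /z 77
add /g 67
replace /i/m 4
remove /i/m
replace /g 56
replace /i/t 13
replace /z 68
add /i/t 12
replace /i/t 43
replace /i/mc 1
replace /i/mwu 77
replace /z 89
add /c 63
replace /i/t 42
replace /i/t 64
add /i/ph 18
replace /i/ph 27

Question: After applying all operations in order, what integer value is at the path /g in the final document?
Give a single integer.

Answer: 56

Derivation:
After op 1 (replace /z 77): {"i":{"m":11,"mc":51,"mwu":93,"t":39},"z":77}
After op 2 (add /g 67): {"g":67,"i":{"m":11,"mc":51,"mwu":93,"t":39},"z":77}
After op 3 (replace /i/m 4): {"g":67,"i":{"m":4,"mc":51,"mwu":93,"t":39},"z":77}
After op 4 (remove /i/m): {"g":67,"i":{"mc":51,"mwu":93,"t":39},"z":77}
After op 5 (replace /g 56): {"g":56,"i":{"mc":51,"mwu":93,"t":39},"z":77}
After op 6 (replace /i/t 13): {"g":56,"i":{"mc":51,"mwu":93,"t":13},"z":77}
After op 7 (replace /z 68): {"g":56,"i":{"mc":51,"mwu":93,"t":13},"z":68}
After op 8 (add /i/t 12): {"g":56,"i":{"mc":51,"mwu":93,"t":12},"z":68}
After op 9 (replace /i/t 43): {"g":56,"i":{"mc":51,"mwu":93,"t":43},"z":68}
After op 10 (replace /i/mc 1): {"g":56,"i":{"mc":1,"mwu":93,"t":43},"z":68}
After op 11 (replace /i/mwu 77): {"g":56,"i":{"mc":1,"mwu":77,"t":43},"z":68}
After op 12 (replace /z 89): {"g":56,"i":{"mc":1,"mwu":77,"t":43},"z":89}
After op 13 (add /c 63): {"c":63,"g":56,"i":{"mc":1,"mwu":77,"t":43},"z":89}
After op 14 (replace /i/t 42): {"c":63,"g":56,"i":{"mc":1,"mwu":77,"t":42},"z":89}
After op 15 (replace /i/t 64): {"c":63,"g":56,"i":{"mc":1,"mwu":77,"t":64},"z":89}
After op 16 (add /i/ph 18): {"c":63,"g":56,"i":{"mc":1,"mwu":77,"ph":18,"t":64},"z":89}
After op 17 (replace /i/ph 27): {"c":63,"g":56,"i":{"mc":1,"mwu":77,"ph":27,"t":64},"z":89}
Value at /g: 56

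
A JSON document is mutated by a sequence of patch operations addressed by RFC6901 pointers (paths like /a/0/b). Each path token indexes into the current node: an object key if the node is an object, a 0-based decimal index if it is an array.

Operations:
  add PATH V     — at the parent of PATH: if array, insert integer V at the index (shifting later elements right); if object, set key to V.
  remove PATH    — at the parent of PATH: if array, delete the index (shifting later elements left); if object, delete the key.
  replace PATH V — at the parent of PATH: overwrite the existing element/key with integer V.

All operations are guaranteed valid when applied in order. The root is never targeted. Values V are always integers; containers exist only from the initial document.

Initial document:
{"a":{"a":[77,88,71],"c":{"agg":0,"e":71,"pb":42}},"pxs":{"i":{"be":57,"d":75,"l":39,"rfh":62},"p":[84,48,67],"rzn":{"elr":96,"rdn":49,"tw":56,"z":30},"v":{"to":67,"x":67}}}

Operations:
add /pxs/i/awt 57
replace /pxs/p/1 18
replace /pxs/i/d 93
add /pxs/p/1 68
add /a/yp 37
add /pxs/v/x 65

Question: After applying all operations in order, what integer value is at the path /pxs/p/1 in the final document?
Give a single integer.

After op 1 (add /pxs/i/awt 57): {"a":{"a":[77,88,71],"c":{"agg":0,"e":71,"pb":42}},"pxs":{"i":{"awt":57,"be":57,"d":75,"l":39,"rfh":62},"p":[84,48,67],"rzn":{"elr":96,"rdn":49,"tw":56,"z":30},"v":{"to":67,"x":67}}}
After op 2 (replace /pxs/p/1 18): {"a":{"a":[77,88,71],"c":{"agg":0,"e":71,"pb":42}},"pxs":{"i":{"awt":57,"be":57,"d":75,"l":39,"rfh":62},"p":[84,18,67],"rzn":{"elr":96,"rdn":49,"tw":56,"z":30},"v":{"to":67,"x":67}}}
After op 3 (replace /pxs/i/d 93): {"a":{"a":[77,88,71],"c":{"agg":0,"e":71,"pb":42}},"pxs":{"i":{"awt":57,"be":57,"d":93,"l":39,"rfh":62},"p":[84,18,67],"rzn":{"elr":96,"rdn":49,"tw":56,"z":30},"v":{"to":67,"x":67}}}
After op 4 (add /pxs/p/1 68): {"a":{"a":[77,88,71],"c":{"agg":0,"e":71,"pb":42}},"pxs":{"i":{"awt":57,"be":57,"d":93,"l":39,"rfh":62},"p":[84,68,18,67],"rzn":{"elr":96,"rdn":49,"tw":56,"z":30},"v":{"to":67,"x":67}}}
After op 5 (add /a/yp 37): {"a":{"a":[77,88,71],"c":{"agg":0,"e":71,"pb":42},"yp":37},"pxs":{"i":{"awt":57,"be":57,"d":93,"l":39,"rfh":62},"p":[84,68,18,67],"rzn":{"elr":96,"rdn":49,"tw":56,"z":30},"v":{"to":67,"x":67}}}
After op 6 (add /pxs/v/x 65): {"a":{"a":[77,88,71],"c":{"agg":0,"e":71,"pb":42},"yp":37},"pxs":{"i":{"awt":57,"be":57,"d":93,"l":39,"rfh":62},"p":[84,68,18,67],"rzn":{"elr":96,"rdn":49,"tw":56,"z":30},"v":{"to":67,"x":65}}}
Value at /pxs/p/1: 68

Answer: 68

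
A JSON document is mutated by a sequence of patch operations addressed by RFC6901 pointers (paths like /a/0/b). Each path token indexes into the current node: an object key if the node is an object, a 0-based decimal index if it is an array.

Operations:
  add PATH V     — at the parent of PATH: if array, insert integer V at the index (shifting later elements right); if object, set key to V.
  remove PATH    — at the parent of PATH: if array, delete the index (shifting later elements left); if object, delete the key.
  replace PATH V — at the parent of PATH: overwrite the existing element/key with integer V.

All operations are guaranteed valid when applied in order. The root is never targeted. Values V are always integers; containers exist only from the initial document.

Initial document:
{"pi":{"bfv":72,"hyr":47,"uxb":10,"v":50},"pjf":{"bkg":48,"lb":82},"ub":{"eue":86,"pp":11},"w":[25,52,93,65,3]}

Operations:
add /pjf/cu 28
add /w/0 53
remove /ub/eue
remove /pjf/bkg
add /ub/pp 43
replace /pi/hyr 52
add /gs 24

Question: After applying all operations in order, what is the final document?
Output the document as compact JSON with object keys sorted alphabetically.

After op 1 (add /pjf/cu 28): {"pi":{"bfv":72,"hyr":47,"uxb":10,"v":50},"pjf":{"bkg":48,"cu":28,"lb":82},"ub":{"eue":86,"pp":11},"w":[25,52,93,65,3]}
After op 2 (add /w/0 53): {"pi":{"bfv":72,"hyr":47,"uxb":10,"v":50},"pjf":{"bkg":48,"cu":28,"lb":82},"ub":{"eue":86,"pp":11},"w":[53,25,52,93,65,3]}
After op 3 (remove /ub/eue): {"pi":{"bfv":72,"hyr":47,"uxb":10,"v":50},"pjf":{"bkg":48,"cu":28,"lb":82},"ub":{"pp":11},"w":[53,25,52,93,65,3]}
After op 4 (remove /pjf/bkg): {"pi":{"bfv":72,"hyr":47,"uxb":10,"v":50},"pjf":{"cu":28,"lb":82},"ub":{"pp":11},"w":[53,25,52,93,65,3]}
After op 5 (add /ub/pp 43): {"pi":{"bfv":72,"hyr":47,"uxb":10,"v":50},"pjf":{"cu":28,"lb":82},"ub":{"pp":43},"w":[53,25,52,93,65,3]}
After op 6 (replace /pi/hyr 52): {"pi":{"bfv":72,"hyr":52,"uxb":10,"v":50},"pjf":{"cu":28,"lb":82},"ub":{"pp":43},"w":[53,25,52,93,65,3]}
After op 7 (add /gs 24): {"gs":24,"pi":{"bfv":72,"hyr":52,"uxb":10,"v":50},"pjf":{"cu":28,"lb":82},"ub":{"pp":43},"w":[53,25,52,93,65,3]}

Answer: {"gs":24,"pi":{"bfv":72,"hyr":52,"uxb":10,"v":50},"pjf":{"cu":28,"lb":82},"ub":{"pp":43},"w":[53,25,52,93,65,3]}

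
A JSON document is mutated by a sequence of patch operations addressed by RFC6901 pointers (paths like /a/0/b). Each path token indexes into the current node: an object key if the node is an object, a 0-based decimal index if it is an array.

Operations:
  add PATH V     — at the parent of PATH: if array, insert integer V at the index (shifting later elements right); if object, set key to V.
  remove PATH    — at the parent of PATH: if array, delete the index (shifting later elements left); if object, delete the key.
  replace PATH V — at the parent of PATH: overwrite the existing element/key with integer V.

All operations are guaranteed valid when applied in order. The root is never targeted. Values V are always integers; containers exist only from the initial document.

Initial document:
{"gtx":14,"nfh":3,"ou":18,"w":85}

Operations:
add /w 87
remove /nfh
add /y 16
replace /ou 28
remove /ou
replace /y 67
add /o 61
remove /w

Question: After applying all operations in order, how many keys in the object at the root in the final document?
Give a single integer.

Answer: 3

Derivation:
After op 1 (add /w 87): {"gtx":14,"nfh":3,"ou":18,"w":87}
After op 2 (remove /nfh): {"gtx":14,"ou":18,"w":87}
After op 3 (add /y 16): {"gtx":14,"ou":18,"w":87,"y":16}
After op 4 (replace /ou 28): {"gtx":14,"ou":28,"w":87,"y":16}
After op 5 (remove /ou): {"gtx":14,"w":87,"y":16}
After op 6 (replace /y 67): {"gtx":14,"w":87,"y":67}
After op 7 (add /o 61): {"gtx":14,"o":61,"w":87,"y":67}
After op 8 (remove /w): {"gtx":14,"o":61,"y":67}
Size at the root: 3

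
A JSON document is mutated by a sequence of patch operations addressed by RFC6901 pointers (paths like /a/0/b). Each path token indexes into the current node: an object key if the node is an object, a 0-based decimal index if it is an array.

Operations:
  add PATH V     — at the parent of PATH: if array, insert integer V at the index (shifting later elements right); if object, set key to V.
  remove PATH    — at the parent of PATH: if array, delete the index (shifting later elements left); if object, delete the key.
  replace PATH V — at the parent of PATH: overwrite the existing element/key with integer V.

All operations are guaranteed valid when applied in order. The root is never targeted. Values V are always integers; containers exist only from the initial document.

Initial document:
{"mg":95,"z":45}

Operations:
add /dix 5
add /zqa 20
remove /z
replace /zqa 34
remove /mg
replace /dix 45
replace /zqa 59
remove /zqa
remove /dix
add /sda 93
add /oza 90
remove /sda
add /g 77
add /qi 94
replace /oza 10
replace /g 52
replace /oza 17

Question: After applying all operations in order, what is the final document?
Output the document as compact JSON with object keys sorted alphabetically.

After op 1 (add /dix 5): {"dix":5,"mg":95,"z":45}
After op 2 (add /zqa 20): {"dix":5,"mg":95,"z":45,"zqa":20}
After op 3 (remove /z): {"dix":5,"mg":95,"zqa":20}
After op 4 (replace /zqa 34): {"dix":5,"mg":95,"zqa":34}
After op 5 (remove /mg): {"dix":5,"zqa":34}
After op 6 (replace /dix 45): {"dix":45,"zqa":34}
After op 7 (replace /zqa 59): {"dix":45,"zqa":59}
After op 8 (remove /zqa): {"dix":45}
After op 9 (remove /dix): {}
After op 10 (add /sda 93): {"sda":93}
After op 11 (add /oza 90): {"oza":90,"sda":93}
After op 12 (remove /sda): {"oza":90}
After op 13 (add /g 77): {"g":77,"oza":90}
After op 14 (add /qi 94): {"g":77,"oza":90,"qi":94}
After op 15 (replace /oza 10): {"g":77,"oza":10,"qi":94}
After op 16 (replace /g 52): {"g":52,"oza":10,"qi":94}
After op 17 (replace /oza 17): {"g":52,"oza":17,"qi":94}

Answer: {"g":52,"oza":17,"qi":94}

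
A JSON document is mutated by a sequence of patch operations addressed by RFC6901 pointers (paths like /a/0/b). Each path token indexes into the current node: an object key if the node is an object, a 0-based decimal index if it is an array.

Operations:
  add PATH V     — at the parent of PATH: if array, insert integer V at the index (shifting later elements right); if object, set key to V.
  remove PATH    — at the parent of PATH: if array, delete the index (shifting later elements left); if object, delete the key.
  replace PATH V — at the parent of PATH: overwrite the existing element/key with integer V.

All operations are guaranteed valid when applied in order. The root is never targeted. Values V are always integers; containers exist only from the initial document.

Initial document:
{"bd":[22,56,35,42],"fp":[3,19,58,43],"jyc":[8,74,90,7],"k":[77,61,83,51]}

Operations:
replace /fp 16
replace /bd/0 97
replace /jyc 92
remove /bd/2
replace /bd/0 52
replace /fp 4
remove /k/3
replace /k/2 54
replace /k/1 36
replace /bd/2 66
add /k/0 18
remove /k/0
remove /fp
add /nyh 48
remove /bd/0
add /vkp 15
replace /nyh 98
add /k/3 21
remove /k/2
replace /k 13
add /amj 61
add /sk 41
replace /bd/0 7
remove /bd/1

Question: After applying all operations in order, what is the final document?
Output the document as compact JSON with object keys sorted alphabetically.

After op 1 (replace /fp 16): {"bd":[22,56,35,42],"fp":16,"jyc":[8,74,90,7],"k":[77,61,83,51]}
After op 2 (replace /bd/0 97): {"bd":[97,56,35,42],"fp":16,"jyc":[8,74,90,7],"k":[77,61,83,51]}
After op 3 (replace /jyc 92): {"bd":[97,56,35,42],"fp":16,"jyc":92,"k":[77,61,83,51]}
After op 4 (remove /bd/2): {"bd":[97,56,42],"fp":16,"jyc":92,"k":[77,61,83,51]}
After op 5 (replace /bd/0 52): {"bd":[52,56,42],"fp":16,"jyc":92,"k":[77,61,83,51]}
After op 6 (replace /fp 4): {"bd":[52,56,42],"fp":4,"jyc":92,"k":[77,61,83,51]}
After op 7 (remove /k/3): {"bd":[52,56,42],"fp":4,"jyc":92,"k":[77,61,83]}
After op 8 (replace /k/2 54): {"bd":[52,56,42],"fp":4,"jyc":92,"k":[77,61,54]}
After op 9 (replace /k/1 36): {"bd":[52,56,42],"fp":4,"jyc":92,"k":[77,36,54]}
After op 10 (replace /bd/2 66): {"bd":[52,56,66],"fp":4,"jyc":92,"k":[77,36,54]}
After op 11 (add /k/0 18): {"bd":[52,56,66],"fp":4,"jyc":92,"k":[18,77,36,54]}
After op 12 (remove /k/0): {"bd":[52,56,66],"fp":4,"jyc":92,"k":[77,36,54]}
After op 13 (remove /fp): {"bd":[52,56,66],"jyc":92,"k":[77,36,54]}
After op 14 (add /nyh 48): {"bd":[52,56,66],"jyc":92,"k":[77,36,54],"nyh":48}
After op 15 (remove /bd/0): {"bd":[56,66],"jyc":92,"k":[77,36,54],"nyh":48}
After op 16 (add /vkp 15): {"bd":[56,66],"jyc":92,"k":[77,36,54],"nyh":48,"vkp":15}
After op 17 (replace /nyh 98): {"bd":[56,66],"jyc":92,"k":[77,36,54],"nyh":98,"vkp":15}
After op 18 (add /k/3 21): {"bd":[56,66],"jyc":92,"k":[77,36,54,21],"nyh":98,"vkp":15}
After op 19 (remove /k/2): {"bd":[56,66],"jyc":92,"k":[77,36,21],"nyh":98,"vkp":15}
After op 20 (replace /k 13): {"bd":[56,66],"jyc":92,"k":13,"nyh":98,"vkp":15}
After op 21 (add /amj 61): {"amj":61,"bd":[56,66],"jyc":92,"k":13,"nyh":98,"vkp":15}
After op 22 (add /sk 41): {"amj":61,"bd":[56,66],"jyc":92,"k":13,"nyh":98,"sk":41,"vkp":15}
After op 23 (replace /bd/0 7): {"amj":61,"bd":[7,66],"jyc":92,"k":13,"nyh":98,"sk":41,"vkp":15}
After op 24 (remove /bd/1): {"amj":61,"bd":[7],"jyc":92,"k":13,"nyh":98,"sk":41,"vkp":15}

Answer: {"amj":61,"bd":[7],"jyc":92,"k":13,"nyh":98,"sk":41,"vkp":15}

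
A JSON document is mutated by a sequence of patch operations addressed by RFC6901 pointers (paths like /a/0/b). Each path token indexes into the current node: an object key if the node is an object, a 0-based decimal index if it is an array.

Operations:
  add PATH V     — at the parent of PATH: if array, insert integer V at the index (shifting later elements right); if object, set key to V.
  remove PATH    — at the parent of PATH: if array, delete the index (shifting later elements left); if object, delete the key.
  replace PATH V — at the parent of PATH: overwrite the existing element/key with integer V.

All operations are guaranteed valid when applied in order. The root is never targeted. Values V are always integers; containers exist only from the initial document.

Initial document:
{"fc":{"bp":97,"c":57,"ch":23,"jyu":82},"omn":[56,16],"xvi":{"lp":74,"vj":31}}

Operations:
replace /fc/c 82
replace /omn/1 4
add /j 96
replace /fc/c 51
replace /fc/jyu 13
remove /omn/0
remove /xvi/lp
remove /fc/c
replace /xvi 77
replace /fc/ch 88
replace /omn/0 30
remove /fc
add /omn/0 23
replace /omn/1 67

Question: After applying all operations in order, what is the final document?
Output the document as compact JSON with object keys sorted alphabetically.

Answer: {"j":96,"omn":[23,67],"xvi":77}

Derivation:
After op 1 (replace /fc/c 82): {"fc":{"bp":97,"c":82,"ch":23,"jyu":82},"omn":[56,16],"xvi":{"lp":74,"vj":31}}
After op 2 (replace /omn/1 4): {"fc":{"bp":97,"c":82,"ch":23,"jyu":82},"omn":[56,4],"xvi":{"lp":74,"vj":31}}
After op 3 (add /j 96): {"fc":{"bp":97,"c":82,"ch":23,"jyu":82},"j":96,"omn":[56,4],"xvi":{"lp":74,"vj":31}}
After op 4 (replace /fc/c 51): {"fc":{"bp":97,"c":51,"ch":23,"jyu":82},"j":96,"omn":[56,4],"xvi":{"lp":74,"vj":31}}
After op 5 (replace /fc/jyu 13): {"fc":{"bp":97,"c":51,"ch":23,"jyu":13},"j":96,"omn":[56,4],"xvi":{"lp":74,"vj":31}}
After op 6 (remove /omn/0): {"fc":{"bp":97,"c":51,"ch":23,"jyu":13},"j":96,"omn":[4],"xvi":{"lp":74,"vj":31}}
After op 7 (remove /xvi/lp): {"fc":{"bp":97,"c":51,"ch":23,"jyu":13},"j":96,"omn":[4],"xvi":{"vj":31}}
After op 8 (remove /fc/c): {"fc":{"bp":97,"ch":23,"jyu":13},"j":96,"omn":[4],"xvi":{"vj":31}}
After op 9 (replace /xvi 77): {"fc":{"bp":97,"ch":23,"jyu":13},"j":96,"omn":[4],"xvi":77}
After op 10 (replace /fc/ch 88): {"fc":{"bp":97,"ch":88,"jyu":13},"j":96,"omn":[4],"xvi":77}
After op 11 (replace /omn/0 30): {"fc":{"bp":97,"ch":88,"jyu":13},"j":96,"omn":[30],"xvi":77}
After op 12 (remove /fc): {"j":96,"omn":[30],"xvi":77}
After op 13 (add /omn/0 23): {"j":96,"omn":[23,30],"xvi":77}
After op 14 (replace /omn/1 67): {"j":96,"omn":[23,67],"xvi":77}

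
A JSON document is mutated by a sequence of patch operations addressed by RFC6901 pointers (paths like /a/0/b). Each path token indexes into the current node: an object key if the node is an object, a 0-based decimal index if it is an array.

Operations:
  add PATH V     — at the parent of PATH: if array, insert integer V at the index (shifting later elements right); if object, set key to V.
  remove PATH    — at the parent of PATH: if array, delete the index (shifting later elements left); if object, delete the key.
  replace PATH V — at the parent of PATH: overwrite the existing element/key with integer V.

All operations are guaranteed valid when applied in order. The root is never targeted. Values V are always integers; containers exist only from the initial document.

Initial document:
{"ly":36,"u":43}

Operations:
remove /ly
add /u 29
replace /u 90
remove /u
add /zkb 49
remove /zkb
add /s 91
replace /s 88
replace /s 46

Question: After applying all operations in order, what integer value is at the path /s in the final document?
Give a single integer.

Answer: 46

Derivation:
After op 1 (remove /ly): {"u":43}
After op 2 (add /u 29): {"u":29}
After op 3 (replace /u 90): {"u":90}
After op 4 (remove /u): {}
After op 5 (add /zkb 49): {"zkb":49}
After op 6 (remove /zkb): {}
After op 7 (add /s 91): {"s":91}
After op 8 (replace /s 88): {"s":88}
After op 9 (replace /s 46): {"s":46}
Value at /s: 46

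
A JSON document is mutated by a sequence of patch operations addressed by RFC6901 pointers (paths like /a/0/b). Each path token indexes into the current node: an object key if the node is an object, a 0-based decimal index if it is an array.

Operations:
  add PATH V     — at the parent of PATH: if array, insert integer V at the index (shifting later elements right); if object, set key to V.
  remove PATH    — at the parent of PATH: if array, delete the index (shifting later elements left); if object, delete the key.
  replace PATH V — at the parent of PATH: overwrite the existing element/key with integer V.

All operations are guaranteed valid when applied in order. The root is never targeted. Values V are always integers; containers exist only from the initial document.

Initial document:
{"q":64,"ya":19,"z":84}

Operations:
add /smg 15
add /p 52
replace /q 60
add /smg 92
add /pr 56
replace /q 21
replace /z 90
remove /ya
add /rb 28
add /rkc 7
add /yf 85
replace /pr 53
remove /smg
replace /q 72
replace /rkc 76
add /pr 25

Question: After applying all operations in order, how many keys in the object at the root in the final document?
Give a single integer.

Answer: 7

Derivation:
After op 1 (add /smg 15): {"q":64,"smg":15,"ya":19,"z":84}
After op 2 (add /p 52): {"p":52,"q":64,"smg":15,"ya":19,"z":84}
After op 3 (replace /q 60): {"p":52,"q":60,"smg":15,"ya":19,"z":84}
After op 4 (add /smg 92): {"p":52,"q":60,"smg":92,"ya":19,"z":84}
After op 5 (add /pr 56): {"p":52,"pr":56,"q":60,"smg":92,"ya":19,"z":84}
After op 6 (replace /q 21): {"p":52,"pr":56,"q":21,"smg":92,"ya":19,"z":84}
After op 7 (replace /z 90): {"p":52,"pr":56,"q":21,"smg":92,"ya":19,"z":90}
After op 8 (remove /ya): {"p":52,"pr":56,"q":21,"smg":92,"z":90}
After op 9 (add /rb 28): {"p":52,"pr":56,"q":21,"rb":28,"smg":92,"z":90}
After op 10 (add /rkc 7): {"p":52,"pr":56,"q":21,"rb":28,"rkc":7,"smg":92,"z":90}
After op 11 (add /yf 85): {"p":52,"pr":56,"q":21,"rb":28,"rkc":7,"smg":92,"yf":85,"z":90}
After op 12 (replace /pr 53): {"p":52,"pr":53,"q":21,"rb":28,"rkc":7,"smg":92,"yf":85,"z":90}
After op 13 (remove /smg): {"p":52,"pr":53,"q":21,"rb":28,"rkc":7,"yf":85,"z":90}
After op 14 (replace /q 72): {"p":52,"pr":53,"q":72,"rb":28,"rkc":7,"yf":85,"z":90}
After op 15 (replace /rkc 76): {"p":52,"pr":53,"q":72,"rb":28,"rkc":76,"yf":85,"z":90}
After op 16 (add /pr 25): {"p":52,"pr":25,"q":72,"rb":28,"rkc":76,"yf":85,"z":90}
Size at the root: 7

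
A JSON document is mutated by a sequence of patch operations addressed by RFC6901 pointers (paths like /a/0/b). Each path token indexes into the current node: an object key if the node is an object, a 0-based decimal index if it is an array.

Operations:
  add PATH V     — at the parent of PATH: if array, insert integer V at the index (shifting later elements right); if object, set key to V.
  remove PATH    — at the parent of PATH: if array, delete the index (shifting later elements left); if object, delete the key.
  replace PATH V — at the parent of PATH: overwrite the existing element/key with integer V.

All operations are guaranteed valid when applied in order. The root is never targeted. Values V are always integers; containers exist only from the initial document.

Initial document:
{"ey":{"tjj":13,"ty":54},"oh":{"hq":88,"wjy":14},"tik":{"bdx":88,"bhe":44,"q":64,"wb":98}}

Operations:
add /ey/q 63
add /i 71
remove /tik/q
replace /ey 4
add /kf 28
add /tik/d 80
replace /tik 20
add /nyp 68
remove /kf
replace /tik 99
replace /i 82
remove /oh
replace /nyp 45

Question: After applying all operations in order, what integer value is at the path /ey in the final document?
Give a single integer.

After op 1 (add /ey/q 63): {"ey":{"q":63,"tjj":13,"ty":54},"oh":{"hq":88,"wjy":14},"tik":{"bdx":88,"bhe":44,"q":64,"wb":98}}
After op 2 (add /i 71): {"ey":{"q":63,"tjj":13,"ty":54},"i":71,"oh":{"hq":88,"wjy":14},"tik":{"bdx":88,"bhe":44,"q":64,"wb":98}}
After op 3 (remove /tik/q): {"ey":{"q":63,"tjj":13,"ty":54},"i":71,"oh":{"hq":88,"wjy":14},"tik":{"bdx":88,"bhe":44,"wb":98}}
After op 4 (replace /ey 4): {"ey":4,"i":71,"oh":{"hq":88,"wjy":14},"tik":{"bdx":88,"bhe":44,"wb":98}}
After op 5 (add /kf 28): {"ey":4,"i":71,"kf":28,"oh":{"hq":88,"wjy":14},"tik":{"bdx":88,"bhe":44,"wb":98}}
After op 6 (add /tik/d 80): {"ey":4,"i":71,"kf":28,"oh":{"hq":88,"wjy":14},"tik":{"bdx":88,"bhe":44,"d":80,"wb":98}}
After op 7 (replace /tik 20): {"ey":4,"i":71,"kf":28,"oh":{"hq":88,"wjy":14},"tik":20}
After op 8 (add /nyp 68): {"ey":4,"i":71,"kf":28,"nyp":68,"oh":{"hq":88,"wjy":14},"tik":20}
After op 9 (remove /kf): {"ey":4,"i":71,"nyp":68,"oh":{"hq":88,"wjy":14},"tik":20}
After op 10 (replace /tik 99): {"ey":4,"i":71,"nyp":68,"oh":{"hq":88,"wjy":14},"tik":99}
After op 11 (replace /i 82): {"ey":4,"i":82,"nyp":68,"oh":{"hq":88,"wjy":14},"tik":99}
After op 12 (remove /oh): {"ey":4,"i":82,"nyp":68,"tik":99}
After op 13 (replace /nyp 45): {"ey":4,"i":82,"nyp":45,"tik":99}
Value at /ey: 4

Answer: 4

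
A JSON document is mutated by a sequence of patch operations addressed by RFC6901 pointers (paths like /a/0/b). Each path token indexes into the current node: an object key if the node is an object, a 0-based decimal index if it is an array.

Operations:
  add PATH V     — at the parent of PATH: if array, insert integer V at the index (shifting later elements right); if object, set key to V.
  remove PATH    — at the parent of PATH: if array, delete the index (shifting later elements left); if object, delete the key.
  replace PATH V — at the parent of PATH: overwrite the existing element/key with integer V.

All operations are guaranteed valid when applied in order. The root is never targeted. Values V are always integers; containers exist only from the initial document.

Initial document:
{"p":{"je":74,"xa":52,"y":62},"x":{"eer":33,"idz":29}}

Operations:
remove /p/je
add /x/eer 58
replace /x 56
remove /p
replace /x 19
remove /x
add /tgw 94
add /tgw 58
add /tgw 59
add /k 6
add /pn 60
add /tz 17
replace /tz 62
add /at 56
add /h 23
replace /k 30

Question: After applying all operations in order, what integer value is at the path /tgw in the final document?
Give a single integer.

Answer: 59

Derivation:
After op 1 (remove /p/je): {"p":{"xa":52,"y":62},"x":{"eer":33,"idz":29}}
After op 2 (add /x/eer 58): {"p":{"xa":52,"y":62},"x":{"eer":58,"idz":29}}
After op 3 (replace /x 56): {"p":{"xa":52,"y":62},"x":56}
After op 4 (remove /p): {"x":56}
After op 5 (replace /x 19): {"x":19}
After op 6 (remove /x): {}
After op 7 (add /tgw 94): {"tgw":94}
After op 8 (add /tgw 58): {"tgw":58}
After op 9 (add /tgw 59): {"tgw":59}
After op 10 (add /k 6): {"k":6,"tgw":59}
After op 11 (add /pn 60): {"k":6,"pn":60,"tgw":59}
After op 12 (add /tz 17): {"k":6,"pn":60,"tgw":59,"tz":17}
After op 13 (replace /tz 62): {"k":6,"pn":60,"tgw":59,"tz":62}
After op 14 (add /at 56): {"at":56,"k":6,"pn":60,"tgw":59,"tz":62}
After op 15 (add /h 23): {"at":56,"h":23,"k":6,"pn":60,"tgw":59,"tz":62}
After op 16 (replace /k 30): {"at":56,"h":23,"k":30,"pn":60,"tgw":59,"tz":62}
Value at /tgw: 59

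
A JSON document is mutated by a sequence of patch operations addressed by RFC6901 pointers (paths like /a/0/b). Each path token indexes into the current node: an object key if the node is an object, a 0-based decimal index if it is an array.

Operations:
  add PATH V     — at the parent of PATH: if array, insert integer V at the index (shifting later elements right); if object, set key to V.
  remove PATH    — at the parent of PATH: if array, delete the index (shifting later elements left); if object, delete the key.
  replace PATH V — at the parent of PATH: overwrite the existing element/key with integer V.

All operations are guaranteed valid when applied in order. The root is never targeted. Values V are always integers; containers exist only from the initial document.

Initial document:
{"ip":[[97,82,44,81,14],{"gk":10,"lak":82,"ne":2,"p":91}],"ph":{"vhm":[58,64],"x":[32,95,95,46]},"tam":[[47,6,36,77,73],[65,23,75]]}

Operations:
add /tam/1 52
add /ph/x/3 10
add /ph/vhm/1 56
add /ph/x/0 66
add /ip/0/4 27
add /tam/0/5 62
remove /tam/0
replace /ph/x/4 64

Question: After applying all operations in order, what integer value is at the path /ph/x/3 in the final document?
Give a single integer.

Answer: 95

Derivation:
After op 1 (add /tam/1 52): {"ip":[[97,82,44,81,14],{"gk":10,"lak":82,"ne":2,"p":91}],"ph":{"vhm":[58,64],"x":[32,95,95,46]},"tam":[[47,6,36,77,73],52,[65,23,75]]}
After op 2 (add /ph/x/3 10): {"ip":[[97,82,44,81,14],{"gk":10,"lak":82,"ne":2,"p":91}],"ph":{"vhm":[58,64],"x":[32,95,95,10,46]},"tam":[[47,6,36,77,73],52,[65,23,75]]}
After op 3 (add /ph/vhm/1 56): {"ip":[[97,82,44,81,14],{"gk":10,"lak":82,"ne":2,"p":91}],"ph":{"vhm":[58,56,64],"x":[32,95,95,10,46]},"tam":[[47,6,36,77,73],52,[65,23,75]]}
After op 4 (add /ph/x/0 66): {"ip":[[97,82,44,81,14],{"gk":10,"lak":82,"ne":2,"p":91}],"ph":{"vhm":[58,56,64],"x":[66,32,95,95,10,46]},"tam":[[47,6,36,77,73],52,[65,23,75]]}
After op 5 (add /ip/0/4 27): {"ip":[[97,82,44,81,27,14],{"gk":10,"lak":82,"ne":2,"p":91}],"ph":{"vhm":[58,56,64],"x":[66,32,95,95,10,46]},"tam":[[47,6,36,77,73],52,[65,23,75]]}
After op 6 (add /tam/0/5 62): {"ip":[[97,82,44,81,27,14],{"gk":10,"lak":82,"ne":2,"p":91}],"ph":{"vhm":[58,56,64],"x":[66,32,95,95,10,46]},"tam":[[47,6,36,77,73,62],52,[65,23,75]]}
After op 7 (remove /tam/0): {"ip":[[97,82,44,81,27,14],{"gk":10,"lak":82,"ne":2,"p":91}],"ph":{"vhm":[58,56,64],"x":[66,32,95,95,10,46]},"tam":[52,[65,23,75]]}
After op 8 (replace /ph/x/4 64): {"ip":[[97,82,44,81,27,14],{"gk":10,"lak":82,"ne":2,"p":91}],"ph":{"vhm":[58,56,64],"x":[66,32,95,95,64,46]},"tam":[52,[65,23,75]]}
Value at /ph/x/3: 95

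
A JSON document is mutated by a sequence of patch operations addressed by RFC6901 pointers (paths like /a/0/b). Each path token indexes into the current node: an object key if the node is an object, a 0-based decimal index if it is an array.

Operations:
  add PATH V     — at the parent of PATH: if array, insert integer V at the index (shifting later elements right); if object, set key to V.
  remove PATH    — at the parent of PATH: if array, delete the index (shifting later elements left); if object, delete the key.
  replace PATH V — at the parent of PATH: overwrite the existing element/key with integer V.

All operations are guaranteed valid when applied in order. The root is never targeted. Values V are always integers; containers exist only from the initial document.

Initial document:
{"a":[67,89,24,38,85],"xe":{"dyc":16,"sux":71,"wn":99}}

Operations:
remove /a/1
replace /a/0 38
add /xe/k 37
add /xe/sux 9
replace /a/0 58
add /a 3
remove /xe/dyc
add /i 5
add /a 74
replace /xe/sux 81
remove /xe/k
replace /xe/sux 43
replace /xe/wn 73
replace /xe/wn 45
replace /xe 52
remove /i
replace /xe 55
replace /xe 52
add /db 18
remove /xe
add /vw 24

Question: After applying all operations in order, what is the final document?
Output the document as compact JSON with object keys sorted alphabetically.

After op 1 (remove /a/1): {"a":[67,24,38,85],"xe":{"dyc":16,"sux":71,"wn":99}}
After op 2 (replace /a/0 38): {"a":[38,24,38,85],"xe":{"dyc":16,"sux":71,"wn":99}}
After op 3 (add /xe/k 37): {"a":[38,24,38,85],"xe":{"dyc":16,"k":37,"sux":71,"wn":99}}
After op 4 (add /xe/sux 9): {"a":[38,24,38,85],"xe":{"dyc":16,"k":37,"sux":9,"wn":99}}
After op 5 (replace /a/0 58): {"a":[58,24,38,85],"xe":{"dyc":16,"k":37,"sux":9,"wn":99}}
After op 6 (add /a 3): {"a":3,"xe":{"dyc":16,"k":37,"sux":9,"wn":99}}
After op 7 (remove /xe/dyc): {"a":3,"xe":{"k":37,"sux":9,"wn":99}}
After op 8 (add /i 5): {"a":3,"i":5,"xe":{"k":37,"sux":9,"wn":99}}
After op 9 (add /a 74): {"a":74,"i":5,"xe":{"k":37,"sux":9,"wn":99}}
After op 10 (replace /xe/sux 81): {"a":74,"i":5,"xe":{"k":37,"sux":81,"wn":99}}
After op 11 (remove /xe/k): {"a":74,"i":5,"xe":{"sux":81,"wn":99}}
After op 12 (replace /xe/sux 43): {"a":74,"i":5,"xe":{"sux":43,"wn":99}}
After op 13 (replace /xe/wn 73): {"a":74,"i":5,"xe":{"sux":43,"wn":73}}
After op 14 (replace /xe/wn 45): {"a":74,"i":5,"xe":{"sux":43,"wn":45}}
After op 15 (replace /xe 52): {"a":74,"i":5,"xe":52}
After op 16 (remove /i): {"a":74,"xe":52}
After op 17 (replace /xe 55): {"a":74,"xe":55}
After op 18 (replace /xe 52): {"a":74,"xe":52}
After op 19 (add /db 18): {"a":74,"db":18,"xe":52}
After op 20 (remove /xe): {"a":74,"db":18}
After op 21 (add /vw 24): {"a":74,"db":18,"vw":24}

Answer: {"a":74,"db":18,"vw":24}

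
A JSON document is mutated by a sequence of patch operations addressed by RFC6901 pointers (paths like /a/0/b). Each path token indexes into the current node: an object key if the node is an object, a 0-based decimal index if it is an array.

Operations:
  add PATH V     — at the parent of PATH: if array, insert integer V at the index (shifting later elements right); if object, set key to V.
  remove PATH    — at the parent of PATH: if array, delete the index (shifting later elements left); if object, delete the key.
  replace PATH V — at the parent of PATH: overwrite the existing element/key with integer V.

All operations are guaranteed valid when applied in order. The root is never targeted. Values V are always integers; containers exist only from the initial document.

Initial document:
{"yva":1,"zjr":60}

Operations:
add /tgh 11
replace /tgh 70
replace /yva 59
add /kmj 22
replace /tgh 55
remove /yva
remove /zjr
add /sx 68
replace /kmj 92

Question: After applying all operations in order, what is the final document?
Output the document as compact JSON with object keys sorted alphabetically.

After op 1 (add /tgh 11): {"tgh":11,"yva":1,"zjr":60}
After op 2 (replace /tgh 70): {"tgh":70,"yva":1,"zjr":60}
After op 3 (replace /yva 59): {"tgh":70,"yva":59,"zjr":60}
After op 4 (add /kmj 22): {"kmj":22,"tgh":70,"yva":59,"zjr":60}
After op 5 (replace /tgh 55): {"kmj":22,"tgh":55,"yva":59,"zjr":60}
After op 6 (remove /yva): {"kmj":22,"tgh":55,"zjr":60}
After op 7 (remove /zjr): {"kmj":22,"tgh":55}
After op 8 (add /sx 68): {"kmj":22,"sx":68,"tgh":55}
After op 9 (replace /kmj 92): {"kmj":92,"sx":68,"tgh":55}

Answer: {"kmj":92,"sx":68,"tgh":55}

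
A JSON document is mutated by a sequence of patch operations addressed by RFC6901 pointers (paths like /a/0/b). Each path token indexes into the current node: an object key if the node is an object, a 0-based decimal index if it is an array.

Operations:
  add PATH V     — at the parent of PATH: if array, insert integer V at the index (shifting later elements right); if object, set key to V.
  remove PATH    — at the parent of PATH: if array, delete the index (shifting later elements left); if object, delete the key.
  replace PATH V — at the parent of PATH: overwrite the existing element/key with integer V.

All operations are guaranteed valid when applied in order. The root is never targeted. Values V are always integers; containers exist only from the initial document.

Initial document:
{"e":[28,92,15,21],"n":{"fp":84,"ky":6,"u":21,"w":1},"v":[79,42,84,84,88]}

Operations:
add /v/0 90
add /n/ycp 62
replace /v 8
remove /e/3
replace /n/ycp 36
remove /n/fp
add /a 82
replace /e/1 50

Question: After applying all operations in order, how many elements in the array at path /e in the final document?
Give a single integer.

After op 1 (add /v/0 90): {"e":[28,92,15,21],"n":{"fp":84,"ky":6,"u":21,"w":1},"v":[90,79,42,84,84,88]}
After op 2 (add /n/ycp 62): {"e":[28,92,15,21],"n":{"fp":84,"ky":6,"u":21,"w":1,"ycp":62},"v":[90,79,42,84,84,88]}
After op 3 (replace /v 8): {"e":[28,92,15,21],"n":{"fp":84,"ky":6,"u":21,"w":1,"ycp":62},"v":8}
After op 4 (remove /e/3): {"e":[28,92,15],"n":{"fp":84,"ky":6,"u":21,"w":1,"ycp":62},"v":8}
After op 5 (replace /n/ycp 36): {"e":[28,92,15],"n":{"fp":84,"ky":6,"u":21,"w":1,"ycp":36},"v":8}
After op 6 (remove /n/fp): {"e":[28,92,15],"n":{"ky":6,"u":21,"w":1,"ycp":36},"v":8}
After op 7 (add /a 82): {"a":82,"e":[28,92,15],"n":{"ky":6,"u":21,"w":1,"ycp":36},"v":8}
After op 8 (replace /e/1 50): {"a":82,"e":[28,50,15],"n":{"ky":6,"u":21,"w":1,"ycp":36},"v":8}
Size at path /e: 3

Answer: 3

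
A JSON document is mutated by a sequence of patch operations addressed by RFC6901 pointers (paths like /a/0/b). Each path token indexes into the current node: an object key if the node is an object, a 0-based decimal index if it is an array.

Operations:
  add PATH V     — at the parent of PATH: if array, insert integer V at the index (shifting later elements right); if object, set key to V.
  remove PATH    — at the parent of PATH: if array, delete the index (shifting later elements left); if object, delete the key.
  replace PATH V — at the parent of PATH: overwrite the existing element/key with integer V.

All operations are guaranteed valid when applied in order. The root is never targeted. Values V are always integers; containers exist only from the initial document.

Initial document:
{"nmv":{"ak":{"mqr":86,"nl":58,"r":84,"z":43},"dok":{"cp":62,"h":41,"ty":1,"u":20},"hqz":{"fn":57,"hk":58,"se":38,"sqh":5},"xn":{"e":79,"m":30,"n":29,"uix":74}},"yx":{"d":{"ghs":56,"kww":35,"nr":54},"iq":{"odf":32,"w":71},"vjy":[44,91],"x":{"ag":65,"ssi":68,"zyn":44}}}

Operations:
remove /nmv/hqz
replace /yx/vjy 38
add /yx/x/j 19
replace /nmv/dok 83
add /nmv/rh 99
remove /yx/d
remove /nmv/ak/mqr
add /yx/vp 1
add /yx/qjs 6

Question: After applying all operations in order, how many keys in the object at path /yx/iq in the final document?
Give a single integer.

After op 1 (remove /nmv/hqz): {"nmv":{"ak":{"mqr":86,"nl":58,"r":84,"z":43},"dok":{"cp":62,"h":41,"ty":1,"u":20},"xn":{"e":79,"m":30,"n":29,"uix":74}},"yx":{"d":{"ghs":56,"kww":35,"nr":54},"iq":{"odf":32,"w":71},"vjy":[44,91],"x":{"ag":65,"ssi":68,"zyn":44}}}
After op 2 (replace /yx/vjy 38): {"nmv":{"ak":{"mqr":86,"nl":58,"r":84,"z":43},"dok":{"cp":62,"h":41,"ty":1,"u":20},"xn":{"e":79,"m":30,"n":29,"uix":74}},"yx":{"d":{"ghs":56,"kww":35,"nr":54},"iq":{"odf":32,"w":71},"vjy":38,"x":{"ag":65,"ssi":68,"zyn":44}}}
After op 3 (add /yx/x/j 19): {"nmv":{"ak":{"mqr":86,"nl":58,"r":84,"z":43},"dok":{"cp":62,"h":41,"ty":1,"u":20},"xn":{"e":79,"m":30,"n":29,"uix":74}},"yx":{"d":{"ghs":56,"kww":35,"nr":54},"iq":{"odf":32,"w":71},"vjy":38,"x":{"ag":65,"j":19,"ssi":68,"zyn":44}}}
After op 4 (replace /nmv/dok 83): {"nmv":{"ak":{"mqr":86,"nl":58,"r":84,"z":43},"dok":83,"xn":{"e":79,"m":30,"n":29,"uix":74}},"yx":{"d":{"ghs":56,"kww":35,"nr":54},"iq":{"odf":32,"w":71},"vjy":38,"x":{"ag":65,"j":19,"ssi":68,"zyn":44}}}
After op 5 (add /nmv/rh 99): {"nmv":{"ak":{"mqr":86,"nl":58,"r":84,"z":43},"dok":83,"rh":99,"xn":{"e":79,"m":30,"n":29,"uix":74}},"yx":{"d":{"ghs":56,"kww":35,"nr":54},"iq":{"odf":32,"w":71},"vjy":38,"x":{"ag":65,"j":19,"ssi":68,"zyn":44}}}
After op 6 (remove /yx/d): {"nmv":{"ak":{"mqr":86,"nl":58,"r":84,"z":43},"dok":83,"rh":99,"xn":{"e":79,"m":30,"n":29,"uix":74}},"yx":{"iq":{"odf":32,"w":71},"vjy":38,"x":{"ag":65,"j":19,"ssi":68,"zyn":44}}}
After op 7 (remove /nmv/ak/mqr): {"nmv":{"ak":{"nl":58,"r":84,"z":43},"dok":83,"rh":99,"xn":{"e":79,"m":30,"n":29,"uix":74}},"yx":{"iq":{"odf":32,"w":71},"vjy":38,"x":{"ag":65,"j":19,"ssi":68,"zyn":44}}}
After op 8 (add /yx/vp 1): {"nmv":{"ak":{"nl":58,"r":84,"z":43},"dok":83,"rh":99,"xn":{"e":79,"m":30,"n":29,"uix":74}},"yx":{"iq":{"odf":32,"w":71},"vjy":38,"vp":1,"x":{"ag":65,"j":19,"ssi":68,"zyn":44}}}
After op 9 (add /yx/qjs 6): {"nmv":{"ak":{"nl":58,"r":84,"z":43},"dok":83,"rh":99,"xn":{"e":79,"m":30,"n":29,"uix":74}},"yx":{"iq":{"odf":32,"w":71},"qjs":6,"vjy":38,"vp":1,"x":{"ag":65,"j":19,"ssi":68,"zyn":44}}}
Size at path /yx/iq: 2

Answer: 2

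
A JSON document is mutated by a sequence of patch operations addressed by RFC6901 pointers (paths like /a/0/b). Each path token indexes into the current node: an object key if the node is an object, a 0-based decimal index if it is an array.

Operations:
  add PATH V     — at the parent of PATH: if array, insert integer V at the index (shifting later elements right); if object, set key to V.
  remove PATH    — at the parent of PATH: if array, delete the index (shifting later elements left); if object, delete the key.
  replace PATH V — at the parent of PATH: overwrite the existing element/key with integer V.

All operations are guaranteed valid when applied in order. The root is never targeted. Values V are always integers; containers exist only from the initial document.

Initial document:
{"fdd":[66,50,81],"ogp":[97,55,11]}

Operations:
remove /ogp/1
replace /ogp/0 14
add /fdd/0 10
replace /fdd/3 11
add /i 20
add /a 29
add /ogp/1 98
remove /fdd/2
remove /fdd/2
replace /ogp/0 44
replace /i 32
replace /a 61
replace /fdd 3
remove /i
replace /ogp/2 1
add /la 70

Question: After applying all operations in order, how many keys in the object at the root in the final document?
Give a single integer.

Answer: 4

Derivation:
After op 1 (remove /ogp/1): {"fdd":[66,50,81],"ogp":[97,11]}
After op 2 (replace /ogp/0 14): {"fdd":[66,50,81],"ogp":[14,11]}
After op 3 (add /fdd/0 10): {"fdd":[10,66,50,81],"ogp":[14,11]}
After op 4 (replace /fdd/3 11): {"fdd":[10,66,50,11],"ogp":[14,11]}
After op 5 (add /i 20): {"fdd":[10,66,50,11],"i":20,"ogp":[14,11]}
After op 6 (add /a 29): {"a":29,"fdd":[10,66,50,11],"i":20,"ogp":[14,11]}
After op 7 (add /ogp/1 98): {"a":29,"fdd":[10,66,50,11],"i":20,"ogp":[14,98,11]}
After op 8 (remove /fdd/2): {"a":29,"fdd":[10,66,11],"i":20,"ogp":[14,98,11]}
After op 9 (remove /fdd/2): {"a":29,"fdd":[10,66],"i":20,"ogp":[14,98,11]}
After op 10 (replace /ogp/0 44): {"a":29,"fdd":[10,66],"i":20,"ogp":[44,98,11]}
After op 11 (replace /i 32): {"a":29,"fdd":[10,66],"i":32,"ogp":[44,98,11]}
After op 12 (replace /a 61): {"a":61,"fdd":[10,66],"i":32,"ogp":[44,98,11]}
After op 13 (replace /fdd 3): {"a":61,"fdd":3,"i":32,"ogp":[44,98,11]}
After op 14 (remove /i): {"a":61,"fdd":3,"ogp":[44,98,11]}
After op 15 (replace /ogp/2 1): {"a":61,"fdd":3,"ogp":[44,98,1]}
After op 16 (add /la 70): {"a":61,"fdd":3,"la":70,"ogp":[44,98,1]}
Size at the root: 4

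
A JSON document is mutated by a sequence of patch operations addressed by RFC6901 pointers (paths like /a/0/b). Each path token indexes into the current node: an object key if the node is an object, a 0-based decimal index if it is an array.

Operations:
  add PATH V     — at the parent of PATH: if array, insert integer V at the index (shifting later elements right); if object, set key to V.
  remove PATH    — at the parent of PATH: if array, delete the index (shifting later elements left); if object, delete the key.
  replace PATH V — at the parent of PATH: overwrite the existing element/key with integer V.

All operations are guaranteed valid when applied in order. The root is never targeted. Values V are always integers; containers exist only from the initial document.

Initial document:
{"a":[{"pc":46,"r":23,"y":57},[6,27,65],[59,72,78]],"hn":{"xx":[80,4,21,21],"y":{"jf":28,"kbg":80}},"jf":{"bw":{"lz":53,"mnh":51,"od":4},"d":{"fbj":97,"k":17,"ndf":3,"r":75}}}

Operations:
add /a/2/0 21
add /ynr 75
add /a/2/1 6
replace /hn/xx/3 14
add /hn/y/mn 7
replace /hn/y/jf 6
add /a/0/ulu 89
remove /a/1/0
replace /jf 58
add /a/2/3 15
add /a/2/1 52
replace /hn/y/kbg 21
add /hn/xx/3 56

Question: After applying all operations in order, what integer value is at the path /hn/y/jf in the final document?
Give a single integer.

After op 1 (add /a/2/0 21): {"a":[{"pc":46,"r":23,"y":57},[6,27,65],[21,59,72,78]],"hn":{"xx":[80,4,21,21],"y":{"jf":28,"kbg":80}},"jf":{"bw":{"lz":53,"mnh":51,"od":4},"d":{"fbj":97,"k":17,"ndf":3,"r":75}}}
After op 2 (add /ynr 75): {"a":[{"pc":46,"r":23,"y":57},[6,27,65],[21,59,72,78]],"hn":{"xx":[80,4,21,21],"y":{"jf":28,"kbg":80}},"jf":{"bw":{"lz":53,"mnh":51,"od":4},"d":{"fbj":97,"k":17,"ndf":3,"r":75}},"ynr":75}
After op 3 (add /a/2/1 6): {"a":[{"pc":46,"r":23,"y":57},[6,27,65],[21,6,59,72,78]],"hn":{"xx":[80,4,21,21],"y":{"jf":28,"kbg":80}},"jf":{"bw":{"lz":53,"mnh":51,"od":4},"d":{"fbj":97,"k":17,"ndf":3,"r":75}},"ynr":75}
After op 4 (replace /hn/xx/3 14): {"a":[{"pc":46,"r":23,"y":57},[6,27,65],[21,6,59,72,78]],"hn":{"xx":[80,4,21,14],"y":{"jf":28,"kbg":80}},"jf":{"bw":{"lz":53,"mnh":51,"od":4},"d":{"fbj":97,"k":17,"ndf":3,"r":75}},"ynr":75}
After op 5 (add /hn/y/mn 7): {"a":[{"pc":46,"r":23,"y":57},[6,27,65],[21,6,59,72,78]],"hn":{"xx":[80,4,21,14],"y":{"jf":28,"kbg":80,"mn":7}},"jf":{"bw":{"lz":53,"mnh":51,"od":4},"d":{"fbj":97,"k":17,"ndf":3,"r":75}},"ynr":75}
After op 6 (replace /hn/y/jf 6): {"a":[{"pc":46,"r":23,"y":57},[6,27,65],[21,6,59,72,78]],"hn":{"xx":[80,4,21,14],"y":{"jf":6,"kbg":80,"mn":7}},"jf":{"bw":{"lz":53,"mnh":51,"od":4},"d":{"fbj":97,"k":17,"ndf":3,"r":75}},"ynr":75}
After op 7 (add /a/0/ulu 89): {"a":[{"pc":46,"r":23,"ulu":89,"y":57},[6,27,65],[21,6,59,72,78]],"hn":{"xx":[80,4,21,14],"y":{"jf":6,"kbg":80,"mn":7}},"jf":{"bw":{"lz":53,"mnh":51,"od":4},"d":{"fbj":97,"k":17,"ndf":3,"r":75}},"ynr":75}
After op 8 (remove /a/1/0): {"a":[{"pc":46,"r":23,"ulu":89,"y":57},[27,65],[21,6,59,72,78]],"hn":{"xx":[80,4,21,14],"y":{"jf":6,"kbg":80,"mn":7}},"jf":{"bw":{"lz":53,"mnh":51,"od":4},"d":{"fbj":97,"k":17,"ndf":3,"r":75}},"ynr":75}
After op 9 (replace /jf 58): {"a":[{"pc":46,"r":23,"ulu":89,"y":57},[27,65],[21,6,59,72,78]],"hn":{"xx":[80,4,21,14],"y":{"jf":6,"kbg":80,"mn":7}},"jf":58,"ynr":75}
After op 10 (add /a/2/3 15): {"a":[{"pc":46,"r":23,"ulu":89,"y":57},[27,65],[21,6,59,15,72,78]],"hn":{"xx":[80,4,21,14],"y":{"jf":6,"kbg":80,"mn":7}},"jf":58,"ynr":75}
After op 11 (add /a/2/1 52): {"a":[{"pc":46,"r":23,"ulu":89,"y":57},[27,65],[21,52,6,59,15,72,78]],"hn":{"xx":[80,4,21,14],"y":{"jf":6,"kbg":80,"mn":7}},"jf":58,"ynr":75}
After op 12 (replace /hn/y/kbg 21): {"a":[{"pc":46,"r":23,"ulu":89,"y":57},[27,65],[21,52,6,59,15,72,78]],"hn":{"xx":[80,4,21,14],"y":{"jf":6,"kbg":21,"mn":7}},"jf":58,"ynr":75}
After op 13 (add /hn/xx/3 56): {"a":[{"pc":46,"r":23,"ulu":89,"y":57},[27,65],[21,52,6,59,15,72,78]],"hn":{"xx":[80,4,21,56,14],"y":{"jf":6,"kbg":21,"mn":7}},"jf":58,"ynr":75}
Value at /hn/y/jf: 6

Answer: 6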